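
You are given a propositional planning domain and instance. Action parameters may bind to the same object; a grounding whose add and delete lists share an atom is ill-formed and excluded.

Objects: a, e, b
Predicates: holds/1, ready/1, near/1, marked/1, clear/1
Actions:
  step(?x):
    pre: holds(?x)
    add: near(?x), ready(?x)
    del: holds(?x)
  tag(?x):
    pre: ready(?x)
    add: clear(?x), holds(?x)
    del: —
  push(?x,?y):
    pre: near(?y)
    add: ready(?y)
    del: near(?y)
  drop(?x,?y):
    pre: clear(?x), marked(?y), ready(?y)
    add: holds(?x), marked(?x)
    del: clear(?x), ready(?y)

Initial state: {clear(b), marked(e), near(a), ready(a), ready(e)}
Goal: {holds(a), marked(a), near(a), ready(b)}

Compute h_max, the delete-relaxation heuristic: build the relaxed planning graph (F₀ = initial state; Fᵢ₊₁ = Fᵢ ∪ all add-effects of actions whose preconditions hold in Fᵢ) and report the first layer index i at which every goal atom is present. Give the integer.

F0 = init (5 atoms)
F1 = F0 ∪ {clear(a), clear(e), holds(a), holds(b), holds(e), marked(b)}  (11 atoms)
F2 = F1 ∪ {marked(a), near(b), near(e), ready(b)}  (15 atoms)
goal ⊆ F2  ⇒  h_max = 2

2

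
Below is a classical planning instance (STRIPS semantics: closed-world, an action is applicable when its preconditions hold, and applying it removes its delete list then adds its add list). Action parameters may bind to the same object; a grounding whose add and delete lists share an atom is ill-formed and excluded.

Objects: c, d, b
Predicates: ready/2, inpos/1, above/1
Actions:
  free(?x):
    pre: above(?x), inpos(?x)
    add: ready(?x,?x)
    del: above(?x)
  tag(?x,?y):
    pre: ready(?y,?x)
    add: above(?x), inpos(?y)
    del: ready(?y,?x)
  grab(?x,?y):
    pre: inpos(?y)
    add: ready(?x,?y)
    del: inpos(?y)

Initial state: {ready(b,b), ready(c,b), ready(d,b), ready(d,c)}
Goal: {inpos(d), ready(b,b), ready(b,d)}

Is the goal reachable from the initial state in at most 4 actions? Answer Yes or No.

1. tag(c,d)  →  {above(c), inpos(d), ready(b,b), ready(c,b), ready(d,b)}
2. grab(b,d)  →  {above(c), ready(b,b), ready(b,d), ready(c,b), ready(d,b)}
3. tag(b,d)  →  {above(b), above(c), inpos(d), ready(b,b), ready(b,d), ready(c,b)}
optimal plan length = 3; 3 ≤ 4

Yes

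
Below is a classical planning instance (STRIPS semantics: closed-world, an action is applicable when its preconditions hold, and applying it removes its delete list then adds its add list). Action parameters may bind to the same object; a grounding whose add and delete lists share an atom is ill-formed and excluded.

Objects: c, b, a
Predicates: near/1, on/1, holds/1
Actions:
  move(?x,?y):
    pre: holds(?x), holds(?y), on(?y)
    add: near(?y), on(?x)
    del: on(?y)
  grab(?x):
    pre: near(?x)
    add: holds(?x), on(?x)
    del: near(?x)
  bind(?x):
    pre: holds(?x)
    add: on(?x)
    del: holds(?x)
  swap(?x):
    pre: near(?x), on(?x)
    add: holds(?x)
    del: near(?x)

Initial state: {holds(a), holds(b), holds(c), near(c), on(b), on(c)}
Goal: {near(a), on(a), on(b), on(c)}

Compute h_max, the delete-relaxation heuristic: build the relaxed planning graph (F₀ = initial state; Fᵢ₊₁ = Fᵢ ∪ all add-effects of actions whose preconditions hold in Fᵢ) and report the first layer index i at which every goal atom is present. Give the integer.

F0 = init (6 atoms)
F1 = F0 ∪ {near(b), on(a)}  (8 atoms)
F2 = F1 ∪ {near(a)}  (9 atoms)
goal ⊆ F2  ⇒  h_max = 2

2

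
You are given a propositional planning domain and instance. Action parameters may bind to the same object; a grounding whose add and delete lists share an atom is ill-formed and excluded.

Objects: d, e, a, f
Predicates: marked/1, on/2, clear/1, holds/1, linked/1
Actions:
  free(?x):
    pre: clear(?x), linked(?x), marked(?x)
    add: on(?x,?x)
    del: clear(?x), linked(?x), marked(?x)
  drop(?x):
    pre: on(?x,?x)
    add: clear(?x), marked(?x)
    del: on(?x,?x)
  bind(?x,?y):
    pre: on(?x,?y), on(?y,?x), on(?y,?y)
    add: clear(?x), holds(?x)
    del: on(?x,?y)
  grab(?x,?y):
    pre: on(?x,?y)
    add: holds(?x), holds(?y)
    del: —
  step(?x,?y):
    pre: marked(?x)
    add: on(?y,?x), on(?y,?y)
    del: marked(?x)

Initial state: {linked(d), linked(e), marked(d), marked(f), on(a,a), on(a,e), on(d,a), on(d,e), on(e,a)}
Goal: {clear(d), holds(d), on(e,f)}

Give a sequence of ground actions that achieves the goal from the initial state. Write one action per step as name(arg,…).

1. step(d,d)  →  {linked(d), linked(e), marked(f), on(a,a), on(a,e), on(d,a), on(d,d), on(d,e), on(e,a)}
2. bind(d,d)  →  {clear(d), holds(d), linked(d), linked(e), marked(f), on(a,a), on(a,e), on(d,a), on(d,e), on(e,a)}
3. step(f,e)  →  {clear(d), holds(d), linked(d), linked(e), on(a,a), on(a,e), on(d,a), on(d,e), on(e,a), on(e,e), on(e,f)}

step(d,d); bind(d,d); step(f,e)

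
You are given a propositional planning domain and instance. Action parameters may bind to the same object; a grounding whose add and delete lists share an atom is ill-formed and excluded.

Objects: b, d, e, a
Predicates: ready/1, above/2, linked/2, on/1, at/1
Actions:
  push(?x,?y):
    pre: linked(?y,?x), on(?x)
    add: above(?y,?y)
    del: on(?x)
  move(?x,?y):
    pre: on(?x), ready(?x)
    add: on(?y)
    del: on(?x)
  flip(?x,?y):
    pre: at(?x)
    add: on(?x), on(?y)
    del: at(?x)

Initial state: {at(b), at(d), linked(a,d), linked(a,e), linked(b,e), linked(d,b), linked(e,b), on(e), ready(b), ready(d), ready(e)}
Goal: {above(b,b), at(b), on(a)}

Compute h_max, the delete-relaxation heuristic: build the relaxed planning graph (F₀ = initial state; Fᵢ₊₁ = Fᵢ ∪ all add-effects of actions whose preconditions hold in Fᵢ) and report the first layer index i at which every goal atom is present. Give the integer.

1

F0 = init (11 atoms)
F1 = F0 ∪ {above(a,a), above(b,b), on(a), on(b), on(d)}  (16 atoms)
goal ⊆ F1  ⇒  h_max = 1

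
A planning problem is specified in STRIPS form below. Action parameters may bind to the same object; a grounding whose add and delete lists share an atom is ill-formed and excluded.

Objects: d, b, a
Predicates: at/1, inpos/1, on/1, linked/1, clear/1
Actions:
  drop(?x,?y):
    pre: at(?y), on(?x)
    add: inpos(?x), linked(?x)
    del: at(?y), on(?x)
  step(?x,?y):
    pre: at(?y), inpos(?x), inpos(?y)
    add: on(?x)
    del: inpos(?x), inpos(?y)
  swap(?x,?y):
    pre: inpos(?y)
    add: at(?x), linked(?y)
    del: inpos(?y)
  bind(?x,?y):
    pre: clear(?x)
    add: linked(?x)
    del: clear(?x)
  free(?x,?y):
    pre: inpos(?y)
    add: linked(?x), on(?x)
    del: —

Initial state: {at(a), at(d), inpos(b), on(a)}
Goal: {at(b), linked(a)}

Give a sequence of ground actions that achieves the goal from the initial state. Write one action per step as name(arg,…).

drop(a,d); swap(b,b)

1. drop(a,d)  →  {at(a), inpos(a), inpos(b), linked(a)}
2. swap(b,b)  →  {at(a), at(b), inpos(a), linked(a), linked(b)}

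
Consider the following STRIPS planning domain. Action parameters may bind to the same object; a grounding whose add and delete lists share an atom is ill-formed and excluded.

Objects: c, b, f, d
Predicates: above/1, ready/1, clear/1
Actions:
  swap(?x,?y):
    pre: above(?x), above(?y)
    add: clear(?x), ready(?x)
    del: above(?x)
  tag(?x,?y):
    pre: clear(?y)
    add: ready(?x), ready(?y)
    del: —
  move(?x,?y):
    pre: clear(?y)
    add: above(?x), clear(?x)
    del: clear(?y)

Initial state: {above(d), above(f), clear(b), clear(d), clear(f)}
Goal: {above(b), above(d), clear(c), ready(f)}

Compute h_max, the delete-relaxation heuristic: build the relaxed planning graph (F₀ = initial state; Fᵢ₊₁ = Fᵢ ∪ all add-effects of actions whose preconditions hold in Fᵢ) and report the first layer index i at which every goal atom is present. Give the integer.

F0 = init (5 atoms)
F1 = F0 ∪ {above(b), above(c), clear(c), ready(b), ready(c), ready(d), ready(f)}  (12 atoms)
goal ⊆ F1  ⇒  h_max = 1

1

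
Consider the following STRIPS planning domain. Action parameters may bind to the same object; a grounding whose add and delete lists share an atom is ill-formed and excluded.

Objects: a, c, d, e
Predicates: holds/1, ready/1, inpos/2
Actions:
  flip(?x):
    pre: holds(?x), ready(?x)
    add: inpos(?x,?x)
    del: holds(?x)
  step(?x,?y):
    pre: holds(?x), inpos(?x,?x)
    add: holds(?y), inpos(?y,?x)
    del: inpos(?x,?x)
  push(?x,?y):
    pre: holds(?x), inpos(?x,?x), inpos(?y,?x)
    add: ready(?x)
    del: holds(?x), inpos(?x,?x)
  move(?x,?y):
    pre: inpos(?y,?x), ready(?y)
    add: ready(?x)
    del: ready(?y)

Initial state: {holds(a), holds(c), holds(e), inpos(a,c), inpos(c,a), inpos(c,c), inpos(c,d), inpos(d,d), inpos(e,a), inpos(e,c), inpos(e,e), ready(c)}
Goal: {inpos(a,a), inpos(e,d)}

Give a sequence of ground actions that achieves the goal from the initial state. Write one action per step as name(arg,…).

step(c,d); step(d,e); move(a,c); flip(a)

1. step(c,d)  →  {holds(a), holds(c), holds(d), holds(e), inpos(a,c), inpos(c,a), inpos(c,d), inpos(d,c), inpos(d,d), inpos(e,a), inpos(e,c), inpos(e,e), ready(c)}
2. step(d,e)  →  {holds(a), holds(c), holds(d), holds(e), inpos(a,c), inpos(c,a), inpos(c,d), inpos(d,c), inpos(e,a), inpos(e,c), inpos(e,d), inpos(e,e), ready(c)}
3. move(a,c)  →  {holds(a), holds(c), holds(d), holds(e), inpos(a,c), inpos(c,a), inpos(c,d), inpos(d,c), inpos(e,a), inpos(e,c), inpos(e,d), inpos(e,e), ready(a)}
4. flip(a)  →  {holds(c), holds(d), holds(e), inpos(a,a), inpos(a,c), inpos(c,a), inpos(c,d), inpos(d,c), inpos(e,a), inpos(e,c), inpos(e,d), inpos(e,e), ready(a)}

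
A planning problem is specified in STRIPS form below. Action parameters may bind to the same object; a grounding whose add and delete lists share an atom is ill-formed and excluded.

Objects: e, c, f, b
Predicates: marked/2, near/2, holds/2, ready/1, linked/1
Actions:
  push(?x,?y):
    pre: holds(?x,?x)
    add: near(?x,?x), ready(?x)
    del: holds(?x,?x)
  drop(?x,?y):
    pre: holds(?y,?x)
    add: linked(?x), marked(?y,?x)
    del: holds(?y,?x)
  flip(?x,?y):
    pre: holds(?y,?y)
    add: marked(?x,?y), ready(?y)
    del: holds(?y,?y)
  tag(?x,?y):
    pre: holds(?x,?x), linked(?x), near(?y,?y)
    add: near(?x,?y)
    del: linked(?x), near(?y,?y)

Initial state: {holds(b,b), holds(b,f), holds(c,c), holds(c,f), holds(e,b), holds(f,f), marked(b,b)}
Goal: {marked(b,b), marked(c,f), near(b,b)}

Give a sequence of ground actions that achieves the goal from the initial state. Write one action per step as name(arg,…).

push(b,e); drop(f,c)

1. push(b,e)  →  {holds(b,f), holds(c,c), holds(c,f), holds(e,b), holds(f,f), marked(b,b), near(b,b), ready(b)}
2. drop(f,c)  →  {holds(b,f), holds(c,c), holds(e,b), holds(f,f), linked(f), marked(b,b), marked(c,f), near(b,b), ready(b)}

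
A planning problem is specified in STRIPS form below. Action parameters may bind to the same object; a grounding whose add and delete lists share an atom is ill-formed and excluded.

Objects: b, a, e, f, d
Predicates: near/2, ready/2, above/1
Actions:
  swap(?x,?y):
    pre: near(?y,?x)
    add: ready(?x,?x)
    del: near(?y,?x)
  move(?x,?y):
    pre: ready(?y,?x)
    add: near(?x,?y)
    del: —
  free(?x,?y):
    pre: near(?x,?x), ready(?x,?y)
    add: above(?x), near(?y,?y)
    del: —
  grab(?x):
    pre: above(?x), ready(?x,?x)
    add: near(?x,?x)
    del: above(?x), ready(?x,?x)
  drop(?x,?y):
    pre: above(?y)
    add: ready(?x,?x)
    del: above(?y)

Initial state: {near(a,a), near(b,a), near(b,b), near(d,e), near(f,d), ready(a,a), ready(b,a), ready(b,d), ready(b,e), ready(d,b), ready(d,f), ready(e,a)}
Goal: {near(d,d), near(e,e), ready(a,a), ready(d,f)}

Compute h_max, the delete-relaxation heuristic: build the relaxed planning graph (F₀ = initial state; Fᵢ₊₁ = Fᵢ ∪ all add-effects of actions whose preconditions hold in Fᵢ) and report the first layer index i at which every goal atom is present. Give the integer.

F0 = init (12 atoms)
F1 = F0 ∪ {above(a), above(b), near(a,b), near(a,e), near(b,d), near(d,b), near(d,d), near(e,b), near(e,e), ready(b,b), ready(d,d), ready(e,e)}  (24 atoms)
goal ⊆ F1  ⇒  h_max = 1

1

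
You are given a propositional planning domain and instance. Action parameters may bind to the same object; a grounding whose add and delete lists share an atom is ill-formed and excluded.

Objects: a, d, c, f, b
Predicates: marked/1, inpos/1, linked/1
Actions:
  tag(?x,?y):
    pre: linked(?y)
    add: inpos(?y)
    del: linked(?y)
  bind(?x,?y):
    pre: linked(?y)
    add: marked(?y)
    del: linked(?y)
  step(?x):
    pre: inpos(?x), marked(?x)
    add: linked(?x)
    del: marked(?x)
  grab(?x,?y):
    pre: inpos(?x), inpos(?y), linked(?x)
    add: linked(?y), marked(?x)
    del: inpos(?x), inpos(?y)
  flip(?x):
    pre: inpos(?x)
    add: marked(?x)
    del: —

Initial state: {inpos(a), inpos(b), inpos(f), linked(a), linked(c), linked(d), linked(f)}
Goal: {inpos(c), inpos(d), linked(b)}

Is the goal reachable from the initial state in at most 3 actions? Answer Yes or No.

Yes

1. tag(a,d)  →  {inpos(a), inpos(b), inpos(d), inpos(f), linked(a), linked(c), linked(f)}
2. tag(a,c)  →  {inpos(a), inpos(b), inpos(c), inpos(d), inpos(f), linked(a), linked(f)}
3. grab(a,b)  →  {inpos(c), inpos(d), inpos(f), linked(a), linked(b), linked(f), marked(a)}
optimal plan length = 3; 3 ≤ 3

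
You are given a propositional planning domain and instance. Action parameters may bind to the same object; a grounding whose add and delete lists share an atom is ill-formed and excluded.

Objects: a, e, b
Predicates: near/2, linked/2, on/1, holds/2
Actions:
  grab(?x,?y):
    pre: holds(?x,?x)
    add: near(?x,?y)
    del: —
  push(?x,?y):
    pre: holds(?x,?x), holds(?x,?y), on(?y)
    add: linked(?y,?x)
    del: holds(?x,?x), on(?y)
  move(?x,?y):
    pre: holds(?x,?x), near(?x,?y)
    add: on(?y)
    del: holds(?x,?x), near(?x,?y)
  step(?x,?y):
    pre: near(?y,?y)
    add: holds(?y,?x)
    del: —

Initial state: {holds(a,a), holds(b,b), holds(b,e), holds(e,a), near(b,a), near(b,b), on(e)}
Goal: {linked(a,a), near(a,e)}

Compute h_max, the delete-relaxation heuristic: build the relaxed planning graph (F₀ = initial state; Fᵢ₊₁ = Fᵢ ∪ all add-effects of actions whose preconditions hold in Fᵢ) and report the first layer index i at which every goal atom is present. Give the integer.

F0 = init (7 atoms)
F1 = F0 ∪ {holds(b,a), linked(e,b), near(a,a), near(a,b), near(a,e), near(b,e), on(a), on(b)}  (15 atoms)
F2 = F1 ∪ {holds(a,b), holds(a,e), linked(a,a), linked(a,b), linked(b,b)}  (20 atoms)
goal ⊆ F2  ⇒  h_max = 2

2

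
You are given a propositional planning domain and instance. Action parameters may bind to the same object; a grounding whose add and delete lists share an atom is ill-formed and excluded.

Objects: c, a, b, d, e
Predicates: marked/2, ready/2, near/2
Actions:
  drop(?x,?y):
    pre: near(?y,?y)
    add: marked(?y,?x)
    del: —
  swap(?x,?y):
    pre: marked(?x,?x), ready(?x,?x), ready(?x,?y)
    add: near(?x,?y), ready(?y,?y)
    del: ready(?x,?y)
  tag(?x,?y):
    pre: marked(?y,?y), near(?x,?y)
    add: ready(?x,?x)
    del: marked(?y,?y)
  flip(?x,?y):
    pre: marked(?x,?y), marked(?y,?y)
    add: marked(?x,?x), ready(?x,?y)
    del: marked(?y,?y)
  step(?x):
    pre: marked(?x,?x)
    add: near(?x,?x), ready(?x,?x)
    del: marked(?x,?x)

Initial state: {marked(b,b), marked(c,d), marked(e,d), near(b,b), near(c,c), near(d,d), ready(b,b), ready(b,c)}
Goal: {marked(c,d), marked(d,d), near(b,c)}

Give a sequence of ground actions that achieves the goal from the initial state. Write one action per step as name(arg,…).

1. drop(d,d)  →  {marked(b,b), marked(c,d), marked(d,d), marked(e,d), near(b,b), near(c,c), near(d,d), ready(b,b), ready(b,c)}
2. swap(b,c)  →  {marked(b,b), marked(c,d), marked(d,d), marked(e,d), near(b,b), near(b,c), near(c,c), near(d,d), ready(b,b), ready(c,c)}

drop(d,d); swap(b,c)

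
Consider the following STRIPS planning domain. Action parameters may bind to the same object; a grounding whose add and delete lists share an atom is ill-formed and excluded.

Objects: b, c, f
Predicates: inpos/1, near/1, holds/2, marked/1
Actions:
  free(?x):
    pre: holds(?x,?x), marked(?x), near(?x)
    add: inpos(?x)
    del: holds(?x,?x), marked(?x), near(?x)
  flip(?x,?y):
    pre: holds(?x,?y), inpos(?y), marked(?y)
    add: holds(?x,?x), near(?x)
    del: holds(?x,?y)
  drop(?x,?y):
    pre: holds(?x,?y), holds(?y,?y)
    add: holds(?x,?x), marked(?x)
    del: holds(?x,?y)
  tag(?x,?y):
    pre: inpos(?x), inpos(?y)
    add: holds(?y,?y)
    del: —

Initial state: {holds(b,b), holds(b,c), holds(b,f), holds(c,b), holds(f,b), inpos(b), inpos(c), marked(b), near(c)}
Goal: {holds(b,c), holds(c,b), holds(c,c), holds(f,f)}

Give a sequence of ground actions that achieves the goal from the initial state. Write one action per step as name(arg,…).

flip(f,b); tag(b,c)

1. flip(f,b)  →  {holds(b,b), holds(b,c), holds(b,f), holds(c,b), holds(f,f), inpos(b), inpos(c), marked(b), near(c), near(f)}
2. tag(b,c)  →  {holds(b,b), holds(b,c), holds(b,f), holds(c,b), holds(c,c), holds(f,f), inpos(b), inpos(c), marked(b), near(c), near(f)}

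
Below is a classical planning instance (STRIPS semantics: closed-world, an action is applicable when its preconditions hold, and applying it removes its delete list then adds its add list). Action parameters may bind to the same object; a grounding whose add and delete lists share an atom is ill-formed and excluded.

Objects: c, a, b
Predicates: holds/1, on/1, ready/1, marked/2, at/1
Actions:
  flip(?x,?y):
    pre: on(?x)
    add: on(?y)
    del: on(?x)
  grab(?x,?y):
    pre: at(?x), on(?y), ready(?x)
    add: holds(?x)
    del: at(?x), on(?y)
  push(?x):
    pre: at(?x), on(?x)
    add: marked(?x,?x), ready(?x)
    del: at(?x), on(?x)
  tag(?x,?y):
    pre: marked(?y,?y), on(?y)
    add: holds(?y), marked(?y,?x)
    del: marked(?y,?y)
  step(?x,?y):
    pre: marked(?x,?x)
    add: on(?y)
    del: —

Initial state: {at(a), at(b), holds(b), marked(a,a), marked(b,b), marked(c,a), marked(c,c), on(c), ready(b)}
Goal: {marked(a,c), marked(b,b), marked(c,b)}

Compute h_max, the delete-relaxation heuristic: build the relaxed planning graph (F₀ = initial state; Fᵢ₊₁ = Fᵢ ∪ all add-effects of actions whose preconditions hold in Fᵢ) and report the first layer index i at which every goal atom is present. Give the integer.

2

F0 = init (9 atoms)
F1 = F0 ∪ {holds(c), marked(c,b), on(a), on(b)}  (13 atoms)
F2 = F1 ∪ {holds(a), marked(a,b), marked(a,c), marked(b,a), marked(b,c), ready(a)}  (19 atoms)
goal ⊆ F2  ⇒  h_max = 2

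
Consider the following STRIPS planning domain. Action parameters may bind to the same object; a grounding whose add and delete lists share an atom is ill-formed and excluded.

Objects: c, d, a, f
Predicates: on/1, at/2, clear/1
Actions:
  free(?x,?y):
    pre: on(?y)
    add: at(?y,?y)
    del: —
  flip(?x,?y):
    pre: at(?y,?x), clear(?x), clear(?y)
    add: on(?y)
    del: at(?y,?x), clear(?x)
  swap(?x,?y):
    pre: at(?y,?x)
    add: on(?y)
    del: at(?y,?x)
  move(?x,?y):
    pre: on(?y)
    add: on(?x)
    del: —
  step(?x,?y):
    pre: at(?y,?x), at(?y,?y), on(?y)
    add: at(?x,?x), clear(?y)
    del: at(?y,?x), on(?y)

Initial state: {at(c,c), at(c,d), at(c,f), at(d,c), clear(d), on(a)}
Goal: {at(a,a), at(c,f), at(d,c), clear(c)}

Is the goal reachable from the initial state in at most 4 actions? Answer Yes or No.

1. free(c,a)  →  {at(a,a), at(c,c), at(c,d), at(c,f), at(d,c), clear(d), on(a)}
2. move(c,a)  →  {at(a,a), at(c,c), at(c,d), at(c,f), at(d,c), clear(d), on(a), on(c)}
3. step(d,c)  →  {at(a,a), at(c,c), at(c,f), at(d,c), at(d,d), clear(c), clear(d), on(a)}
optimal plan length = 3; 3 ≤ 4

Yes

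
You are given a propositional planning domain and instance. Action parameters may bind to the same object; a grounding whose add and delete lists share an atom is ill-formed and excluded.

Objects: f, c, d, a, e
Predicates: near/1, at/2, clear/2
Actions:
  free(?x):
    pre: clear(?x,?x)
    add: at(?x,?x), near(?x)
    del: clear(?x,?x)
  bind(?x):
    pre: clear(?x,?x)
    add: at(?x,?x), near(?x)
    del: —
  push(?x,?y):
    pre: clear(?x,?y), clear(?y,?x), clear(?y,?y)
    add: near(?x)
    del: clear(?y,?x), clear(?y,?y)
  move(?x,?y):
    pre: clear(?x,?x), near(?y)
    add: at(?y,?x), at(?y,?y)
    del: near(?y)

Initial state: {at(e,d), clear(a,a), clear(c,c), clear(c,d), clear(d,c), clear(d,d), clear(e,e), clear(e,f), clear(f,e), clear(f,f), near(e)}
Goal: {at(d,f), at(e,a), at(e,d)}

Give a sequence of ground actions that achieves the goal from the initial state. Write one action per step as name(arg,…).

free(d); move(f,d); move(a,e)

1. free(d)  →  {at(d,d), at(e,d), clear(a,a), clear(c,c), clear(c,d), clear(d,c), clear(e,e), clear(e,f), clear(f,e), clear(f,f), near(d), near(e)}
2. move(f,d)  →  {at(d,d), at(d,f), at(e,d), clear(a,a), clear(c,c), clear(c,d), clear(d,c), clear(e,e), clear(e,f), clear(f,e), clear(f,f), near(e)}
3. move(a,e)  →  {at(d,d), at(d,f), at(e,a), at(e,d), at(e,e), clear(a,a), clear(c,c), clear(c,d), clear(d,c), clear(e,e), clear(e,f), clear(f,e), clear(f,f)}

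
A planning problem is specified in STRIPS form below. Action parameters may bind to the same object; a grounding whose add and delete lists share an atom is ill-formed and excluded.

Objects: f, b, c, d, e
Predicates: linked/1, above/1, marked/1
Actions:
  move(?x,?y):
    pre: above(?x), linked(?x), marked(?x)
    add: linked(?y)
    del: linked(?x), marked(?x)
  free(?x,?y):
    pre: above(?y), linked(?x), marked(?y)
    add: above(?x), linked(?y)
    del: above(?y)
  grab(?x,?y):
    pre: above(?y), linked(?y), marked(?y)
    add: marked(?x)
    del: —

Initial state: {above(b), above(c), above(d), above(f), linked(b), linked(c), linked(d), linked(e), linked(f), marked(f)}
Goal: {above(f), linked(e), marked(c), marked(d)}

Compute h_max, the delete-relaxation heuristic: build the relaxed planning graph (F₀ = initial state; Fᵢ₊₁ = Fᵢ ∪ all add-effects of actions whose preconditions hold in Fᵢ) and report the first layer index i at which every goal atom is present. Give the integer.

1

F0 = init (10 atoms)
F1 = F0 ∪ {above(e), marked(b), marked(c), marked(d), marked(e)}  (15 atoms)
goal ⊆ F1  ⇒  h_max = 1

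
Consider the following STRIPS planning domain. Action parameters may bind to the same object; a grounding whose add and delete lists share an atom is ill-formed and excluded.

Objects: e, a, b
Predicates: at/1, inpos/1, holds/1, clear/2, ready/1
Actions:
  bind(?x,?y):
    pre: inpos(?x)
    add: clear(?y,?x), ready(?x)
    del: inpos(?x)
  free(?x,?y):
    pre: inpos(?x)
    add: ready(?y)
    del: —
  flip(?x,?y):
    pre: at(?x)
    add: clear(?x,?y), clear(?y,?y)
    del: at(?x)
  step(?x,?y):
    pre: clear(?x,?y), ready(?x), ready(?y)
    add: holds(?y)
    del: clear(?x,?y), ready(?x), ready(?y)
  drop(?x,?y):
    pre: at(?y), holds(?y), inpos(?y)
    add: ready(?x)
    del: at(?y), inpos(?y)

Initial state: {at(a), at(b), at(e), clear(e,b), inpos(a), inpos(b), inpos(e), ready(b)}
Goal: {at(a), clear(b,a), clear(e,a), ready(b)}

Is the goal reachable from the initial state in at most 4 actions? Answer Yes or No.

Yes

1. bind(a,e)  →  {at(a), at(b), at(e), clear(e,a), clear(e,b), inpos(b), inpos(e), ready(a), ready(b)}
2. flip(b,a)  →  {at(a), at(e), clear(a,a), clear(b,a), clear(e,a), clear(e,b), inpos(b), inpos(e), ready(a), ready(b)}
optimal plan length = 2; 2 ≤ 4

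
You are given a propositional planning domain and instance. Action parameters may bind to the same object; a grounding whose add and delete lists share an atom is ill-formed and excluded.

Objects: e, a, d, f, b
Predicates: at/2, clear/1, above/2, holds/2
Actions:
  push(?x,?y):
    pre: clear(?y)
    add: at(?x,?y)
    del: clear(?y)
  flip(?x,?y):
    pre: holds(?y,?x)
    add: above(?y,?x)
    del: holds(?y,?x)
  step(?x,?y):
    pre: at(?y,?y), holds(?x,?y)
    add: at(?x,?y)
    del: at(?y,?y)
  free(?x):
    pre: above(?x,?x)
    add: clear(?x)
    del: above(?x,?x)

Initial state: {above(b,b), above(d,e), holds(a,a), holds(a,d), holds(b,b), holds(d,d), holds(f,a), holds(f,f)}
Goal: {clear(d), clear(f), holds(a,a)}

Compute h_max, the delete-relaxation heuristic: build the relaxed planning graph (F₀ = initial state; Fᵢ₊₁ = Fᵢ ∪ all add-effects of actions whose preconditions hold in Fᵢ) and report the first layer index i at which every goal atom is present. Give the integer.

F0 = init (8 atoms)
F1 = F0 ∪ {above(a,a), above(a,d), above(d,d), above(f,a), above(f,f), clear(b)}  (14 atoms)
F2 = F1 ∪ {at(a,b), at(b,b), at(d,b), at(e,b), at(f,b), clear(a), clear(d), clear(f)}  (22 atoms)
goal ⊆ F2  ⇒  h_max = 2

2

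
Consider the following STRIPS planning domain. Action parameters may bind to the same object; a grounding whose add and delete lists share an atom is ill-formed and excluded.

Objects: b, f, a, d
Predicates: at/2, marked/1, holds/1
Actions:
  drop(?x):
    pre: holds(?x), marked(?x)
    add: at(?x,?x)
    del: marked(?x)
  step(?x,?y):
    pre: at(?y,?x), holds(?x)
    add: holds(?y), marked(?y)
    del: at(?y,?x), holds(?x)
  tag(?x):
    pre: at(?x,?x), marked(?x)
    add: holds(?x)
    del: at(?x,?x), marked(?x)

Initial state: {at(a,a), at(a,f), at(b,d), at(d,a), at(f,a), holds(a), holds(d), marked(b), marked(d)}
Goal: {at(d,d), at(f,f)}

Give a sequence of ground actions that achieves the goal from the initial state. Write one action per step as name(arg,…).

drop(d); step(a,f); drop(f)

1. drop(d)  →  {at(a,a), at(a,f), at(b,d), at(d,a), at(d,d), at(f,a), holds(a), holds(d), marked(b)}
2. step(a,f)  →  {at(a,a), at(a,f), at(b,d), at(d,a), at(d,d), holds(d), holds(f), marked(b), marked(f)}
3. drop(f)  →  {at(a,a), at(a,f), at(b,d), at(d,a), at(d,d), at(f,f), holds(d), holds(f), marked(b)}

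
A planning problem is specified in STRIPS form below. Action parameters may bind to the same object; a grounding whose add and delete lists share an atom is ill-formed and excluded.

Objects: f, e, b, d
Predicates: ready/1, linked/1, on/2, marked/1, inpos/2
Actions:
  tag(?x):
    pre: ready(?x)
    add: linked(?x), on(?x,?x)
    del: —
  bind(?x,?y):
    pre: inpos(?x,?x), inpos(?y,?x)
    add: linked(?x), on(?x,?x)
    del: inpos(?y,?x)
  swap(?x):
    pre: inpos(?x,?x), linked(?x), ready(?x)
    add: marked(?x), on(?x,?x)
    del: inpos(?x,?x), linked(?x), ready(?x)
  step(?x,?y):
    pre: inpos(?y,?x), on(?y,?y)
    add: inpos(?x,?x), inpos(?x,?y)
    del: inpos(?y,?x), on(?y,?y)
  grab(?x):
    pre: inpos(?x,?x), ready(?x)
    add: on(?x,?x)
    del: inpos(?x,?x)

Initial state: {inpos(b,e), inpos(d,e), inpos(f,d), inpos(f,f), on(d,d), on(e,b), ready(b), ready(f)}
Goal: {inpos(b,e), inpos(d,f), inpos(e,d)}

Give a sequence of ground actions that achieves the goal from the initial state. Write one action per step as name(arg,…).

tag(f); step(e,d); step(d,f)

1. tag(f)  →  {inpos(b,e), inpos(d,e), inpos(f,d), inpos(f,f), linked(f), on(d,d), on(e,b), on(f,f), ready(b), ready(f)}
2. step(e,d)  →  {inpos(b,e), inpos(e,d), inpos(e,e), inpos(f,d), inpos(f,f), linked(f), on(e,b), on(f,f), ready(b), ready(f)}
3. step(d,f)  →  {inpos(b,e), inpos(d,d), inpos(d,f), inpos(e,d), inpos(e,e), inpos(f,f), linked(f), on(e,b), ready(b), ready(f)}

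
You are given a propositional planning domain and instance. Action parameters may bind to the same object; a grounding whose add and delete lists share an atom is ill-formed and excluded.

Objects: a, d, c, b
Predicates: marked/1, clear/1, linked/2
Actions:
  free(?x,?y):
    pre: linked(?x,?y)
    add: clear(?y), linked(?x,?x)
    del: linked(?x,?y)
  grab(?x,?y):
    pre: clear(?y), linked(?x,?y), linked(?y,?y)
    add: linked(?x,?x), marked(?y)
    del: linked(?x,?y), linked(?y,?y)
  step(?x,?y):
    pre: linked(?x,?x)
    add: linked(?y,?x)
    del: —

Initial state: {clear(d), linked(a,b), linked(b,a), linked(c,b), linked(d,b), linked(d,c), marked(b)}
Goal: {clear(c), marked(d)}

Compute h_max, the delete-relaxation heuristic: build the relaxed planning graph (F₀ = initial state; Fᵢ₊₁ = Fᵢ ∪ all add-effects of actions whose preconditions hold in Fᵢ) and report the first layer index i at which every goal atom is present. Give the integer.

3

F0 = init (7 atoms)
F1 = F0 ∪ {clear(a), clear(b), clear(c), linked(a,a), linked(b,b), linked(c,c), linked(d,d)}  (14 atoms)
F2 = F1 ∪ {linked(a,c), linked(a,d), linked(b,c), linked(b,d), linked(c,a), linked(c,d), linked(d,a), marked(a), marked(c)}  (23 atoms)
F3 = F2 ∪ {marked(d)}  (24 atoms)
goal ⊆ F3  ⇒  h_max = 3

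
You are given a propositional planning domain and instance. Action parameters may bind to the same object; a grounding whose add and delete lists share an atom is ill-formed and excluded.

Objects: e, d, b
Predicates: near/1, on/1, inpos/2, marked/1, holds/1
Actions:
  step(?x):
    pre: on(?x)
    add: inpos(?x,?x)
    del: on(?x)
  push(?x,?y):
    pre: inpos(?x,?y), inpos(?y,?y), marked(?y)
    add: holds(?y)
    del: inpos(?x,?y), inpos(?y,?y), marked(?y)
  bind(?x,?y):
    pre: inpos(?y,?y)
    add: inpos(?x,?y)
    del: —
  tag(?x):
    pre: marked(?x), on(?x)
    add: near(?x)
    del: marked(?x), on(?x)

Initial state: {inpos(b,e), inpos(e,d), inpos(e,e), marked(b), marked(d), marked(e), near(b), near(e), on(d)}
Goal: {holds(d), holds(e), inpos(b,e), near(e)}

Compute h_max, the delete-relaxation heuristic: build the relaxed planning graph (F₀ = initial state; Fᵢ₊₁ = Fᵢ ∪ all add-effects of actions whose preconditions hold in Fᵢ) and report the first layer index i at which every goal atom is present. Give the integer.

F0 = init (9 atoms)
F1 = F0 ∪ {holds(e), inpos(d,d), inpos(d,e), near(d)}  (13 atoms)
F2 = F1 ∪ {holds(d), inpos(b,d)}  (15 atoms)
goal ⊆ F2  ⇒  h_max = 2

2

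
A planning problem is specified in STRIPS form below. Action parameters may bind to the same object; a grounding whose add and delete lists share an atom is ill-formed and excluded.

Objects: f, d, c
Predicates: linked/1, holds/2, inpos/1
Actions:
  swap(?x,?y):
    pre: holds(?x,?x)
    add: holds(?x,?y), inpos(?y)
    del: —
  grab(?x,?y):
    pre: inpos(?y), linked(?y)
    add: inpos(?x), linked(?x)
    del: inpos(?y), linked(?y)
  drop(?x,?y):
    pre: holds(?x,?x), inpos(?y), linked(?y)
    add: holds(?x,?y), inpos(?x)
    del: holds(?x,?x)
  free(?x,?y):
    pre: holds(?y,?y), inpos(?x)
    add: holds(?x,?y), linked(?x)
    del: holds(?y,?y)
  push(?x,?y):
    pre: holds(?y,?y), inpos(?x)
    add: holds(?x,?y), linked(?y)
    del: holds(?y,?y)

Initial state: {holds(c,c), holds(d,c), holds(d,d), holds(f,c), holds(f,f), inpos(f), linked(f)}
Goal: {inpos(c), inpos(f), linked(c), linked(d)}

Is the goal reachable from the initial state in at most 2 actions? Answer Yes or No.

No

1. swap(f,c)  →  {holds(c,c), holds(d,c), holds(d,d), holds(f,c), holds(f,f), inpos(c), inpos(f), linked(f)}
2. free(c,f)  →  {holds(c,c), holds(c,f), holds(d,c), holds(d,d), holds(f,c), inpos(c), inpos(f), linked(c), linked(f)}
3. push(f,d)  →  {holds(c,c), holds(c,f), holds(d,c), holds(f,c), holds(f,d), inpos(c), inpos(f), linked(c), linked(d), linked(f)}
optimal plan length = 3; 3 > 2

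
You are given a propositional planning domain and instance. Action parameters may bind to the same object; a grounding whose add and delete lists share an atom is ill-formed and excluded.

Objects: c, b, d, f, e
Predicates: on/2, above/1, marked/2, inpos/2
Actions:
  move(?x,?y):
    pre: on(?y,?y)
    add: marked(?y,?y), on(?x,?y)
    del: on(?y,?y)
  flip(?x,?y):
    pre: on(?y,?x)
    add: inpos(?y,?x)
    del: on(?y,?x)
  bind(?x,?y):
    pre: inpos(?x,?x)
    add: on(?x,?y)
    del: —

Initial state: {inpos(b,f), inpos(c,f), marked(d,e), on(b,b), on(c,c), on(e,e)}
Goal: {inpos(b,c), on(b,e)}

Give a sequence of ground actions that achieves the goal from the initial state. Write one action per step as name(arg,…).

move(b,c); move(b,e); flip(c,b)

1. move(b,c)  →  {inpos(b,f), inpos(c,f), marked(c,c), marked(d,e), on(b,b), on(b,c), on(e,e)}
2. move(b,e)  →  {inpos(b,f), inpos(c,f), marked(c,c), marked(d,e), marked(e,e), on(b,b), on(b,c), on(b,e)}
3. flip(c,b)  →  {inpos(b,c), inpos(b,f), inpos(c,f), marked(c,c), marked(d,e), marked(e,e), on(b,b), on(b,e)}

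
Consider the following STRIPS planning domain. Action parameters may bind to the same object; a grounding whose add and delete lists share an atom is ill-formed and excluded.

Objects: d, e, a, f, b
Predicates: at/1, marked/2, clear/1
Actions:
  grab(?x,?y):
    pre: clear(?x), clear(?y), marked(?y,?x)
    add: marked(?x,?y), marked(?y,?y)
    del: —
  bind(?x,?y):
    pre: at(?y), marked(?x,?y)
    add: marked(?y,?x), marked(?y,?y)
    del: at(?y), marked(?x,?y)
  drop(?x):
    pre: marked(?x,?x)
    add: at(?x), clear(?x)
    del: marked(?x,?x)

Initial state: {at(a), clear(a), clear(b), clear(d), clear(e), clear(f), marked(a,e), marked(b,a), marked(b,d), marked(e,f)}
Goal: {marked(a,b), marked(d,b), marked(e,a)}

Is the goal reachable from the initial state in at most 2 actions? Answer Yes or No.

1. grab(d,b)  →  {at(a), clear(a), clear(b), clear(d), clear(e), clear(f), marked(a,e), marked(b,a), marked(b,b), marked(b,d), marked(d,b), marked(e,f)}
2. grab(e,a)  →  {at(a), clear(a), clear(b), clear(d), clear(e), clear(f), marked(a,a), marked(a,e), marked(b,a), marked(b,b), marked(b,d), marked(d,b), marked(e,a), marked(e,f)}
3. grab(a,b)  →  {at(a), clear(a), clear(b), clear(d), clear(e), clear(f), marked(a,a), marked(a,b), marked(a,e), marked(b,a), marked(b,b), marked(b,d), marked(d,b), marked(e,a), marked(e,f)}
optimal plan length = 3; 3 > 2

No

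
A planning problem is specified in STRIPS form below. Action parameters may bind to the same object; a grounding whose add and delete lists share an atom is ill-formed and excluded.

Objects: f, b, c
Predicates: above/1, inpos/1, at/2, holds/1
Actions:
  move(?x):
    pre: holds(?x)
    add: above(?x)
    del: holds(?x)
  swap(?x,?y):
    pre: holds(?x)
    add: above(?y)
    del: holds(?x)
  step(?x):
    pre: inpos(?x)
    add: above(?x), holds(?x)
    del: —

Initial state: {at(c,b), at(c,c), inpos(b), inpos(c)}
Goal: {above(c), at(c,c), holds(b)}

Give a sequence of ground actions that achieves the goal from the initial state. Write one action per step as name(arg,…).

step(b); step(c)

1. step(b)  →  {above(b), at(c,b), at(c,c), holds(b), inpos(b), inpos(c)}
2. step(c)  →  {above(b), above(c), at(c,b), at(c,c), holds(b), holds(c), inpos(b), inpos(c)}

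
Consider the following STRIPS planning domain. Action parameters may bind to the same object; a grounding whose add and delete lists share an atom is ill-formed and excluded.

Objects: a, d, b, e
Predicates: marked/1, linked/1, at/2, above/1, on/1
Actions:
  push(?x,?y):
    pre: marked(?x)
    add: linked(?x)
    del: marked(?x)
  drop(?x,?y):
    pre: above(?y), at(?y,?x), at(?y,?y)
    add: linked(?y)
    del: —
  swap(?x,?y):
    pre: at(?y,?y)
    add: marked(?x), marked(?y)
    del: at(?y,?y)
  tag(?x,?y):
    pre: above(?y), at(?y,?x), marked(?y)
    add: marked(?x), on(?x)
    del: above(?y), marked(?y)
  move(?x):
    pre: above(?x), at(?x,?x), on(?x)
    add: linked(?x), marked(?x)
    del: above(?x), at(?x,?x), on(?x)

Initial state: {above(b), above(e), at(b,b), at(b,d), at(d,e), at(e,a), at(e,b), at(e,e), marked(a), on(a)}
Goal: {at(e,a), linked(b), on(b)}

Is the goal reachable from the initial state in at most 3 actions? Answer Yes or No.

1. drop(d,b)  →  {above(b), above(e), at(b,b), at(b,d), at(d,e), at(e,a), at(e,b), at(e,e), linked(b), marked(a), on(a)}
2. swap(a,e)  →  {above(b), above(e), at(b,b), at(b,d), at(d,e), at(e,a), at(e,b), linked(b), marked(a), marked(e), on(a)}
3. tag(b,e)  →  {above(b), at(b,b), at(b,d), at(d,e), at(e,a), at(e,b), linked(b), marked(a), marked(b), on(a), on(b)}
optimal plan length = 3; 3 ≤ 3

Yes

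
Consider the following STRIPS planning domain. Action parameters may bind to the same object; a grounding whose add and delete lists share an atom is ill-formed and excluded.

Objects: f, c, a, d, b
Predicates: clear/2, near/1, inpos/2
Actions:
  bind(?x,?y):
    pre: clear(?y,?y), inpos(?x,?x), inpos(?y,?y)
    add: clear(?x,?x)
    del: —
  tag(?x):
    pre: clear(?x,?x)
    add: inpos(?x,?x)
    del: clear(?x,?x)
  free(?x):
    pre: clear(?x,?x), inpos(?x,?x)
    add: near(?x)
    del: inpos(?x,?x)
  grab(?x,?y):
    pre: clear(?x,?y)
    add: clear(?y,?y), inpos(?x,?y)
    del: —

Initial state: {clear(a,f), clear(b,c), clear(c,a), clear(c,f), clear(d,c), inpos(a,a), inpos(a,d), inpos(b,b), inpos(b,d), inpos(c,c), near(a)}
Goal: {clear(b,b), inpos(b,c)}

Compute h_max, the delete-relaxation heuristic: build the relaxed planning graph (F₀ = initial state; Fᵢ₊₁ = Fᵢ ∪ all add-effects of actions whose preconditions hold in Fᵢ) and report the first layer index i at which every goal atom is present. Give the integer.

F0 = init (11 atoms)
F1 = F0 ∪ {clear(a,a), clear(c,c), clear(f,f), inpos(a,f), inpos(b,c), inpos(c,a), inpos(c,f), inpos(d,c)}  (19 atoms)
F2 = F1 ∪ {clear(b,b), inpos(f,f), near(c)}  (22 atoms)
goal ⊆ F2  ⇒  h_max = 2

2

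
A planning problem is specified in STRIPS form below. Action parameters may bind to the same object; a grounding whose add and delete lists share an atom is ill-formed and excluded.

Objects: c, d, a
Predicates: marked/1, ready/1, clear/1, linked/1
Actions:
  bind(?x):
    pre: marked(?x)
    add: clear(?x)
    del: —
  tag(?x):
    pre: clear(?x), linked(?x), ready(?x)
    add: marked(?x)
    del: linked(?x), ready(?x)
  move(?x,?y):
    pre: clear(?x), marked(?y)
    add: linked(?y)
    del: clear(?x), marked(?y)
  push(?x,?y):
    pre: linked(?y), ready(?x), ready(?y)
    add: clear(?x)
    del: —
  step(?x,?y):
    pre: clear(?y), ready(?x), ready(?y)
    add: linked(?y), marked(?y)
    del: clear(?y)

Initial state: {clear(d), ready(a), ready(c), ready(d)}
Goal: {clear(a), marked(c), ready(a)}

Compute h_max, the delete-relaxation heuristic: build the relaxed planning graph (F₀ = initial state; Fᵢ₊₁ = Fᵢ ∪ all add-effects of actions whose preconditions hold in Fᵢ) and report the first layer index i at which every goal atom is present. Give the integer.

F0 = init (4 atoms)
F1 = F0 ∪ {linked(d), marked(d)}  (6 atoms)
F2 = F1 ∪ {clear(a), clear(c)}  (8 atoms)
F3 = F2 ∪ {linked(a), linked(c), marked(a), marked(c)}  (12 atoms)
goal ⊆ F3  ⇒  h_max = 3

3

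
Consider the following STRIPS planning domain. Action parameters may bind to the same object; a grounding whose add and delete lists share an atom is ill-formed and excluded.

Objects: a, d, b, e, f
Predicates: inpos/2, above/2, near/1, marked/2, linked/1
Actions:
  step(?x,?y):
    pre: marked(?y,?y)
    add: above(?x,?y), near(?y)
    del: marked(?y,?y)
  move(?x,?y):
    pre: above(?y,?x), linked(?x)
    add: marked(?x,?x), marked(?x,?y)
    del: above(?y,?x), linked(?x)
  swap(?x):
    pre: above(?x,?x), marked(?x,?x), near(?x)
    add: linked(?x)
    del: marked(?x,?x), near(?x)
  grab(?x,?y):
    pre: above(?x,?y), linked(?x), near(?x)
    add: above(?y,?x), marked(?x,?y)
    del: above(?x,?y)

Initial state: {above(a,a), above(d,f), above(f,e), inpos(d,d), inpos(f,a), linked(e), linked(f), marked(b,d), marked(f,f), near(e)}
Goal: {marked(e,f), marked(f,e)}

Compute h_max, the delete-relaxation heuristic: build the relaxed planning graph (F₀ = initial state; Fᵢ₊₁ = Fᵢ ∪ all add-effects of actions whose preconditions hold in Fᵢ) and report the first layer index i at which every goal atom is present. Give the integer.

2

F0 = init (10 atoms)
F1 = F0 ∪ {above(a,f), above(b,f), above(e,f), above(f,f), marked(e,e), marked(e,f), marked(f,d), near(f)}  (18 atoms)
F2 = F1 ∪ {above(a,e), above(b,e), above(d,e), above(e,e), marked(f,a), marked(f,b), marked(f,e)}  (25 atoms)
goal ⊆ F2  ⇒  h_max = 2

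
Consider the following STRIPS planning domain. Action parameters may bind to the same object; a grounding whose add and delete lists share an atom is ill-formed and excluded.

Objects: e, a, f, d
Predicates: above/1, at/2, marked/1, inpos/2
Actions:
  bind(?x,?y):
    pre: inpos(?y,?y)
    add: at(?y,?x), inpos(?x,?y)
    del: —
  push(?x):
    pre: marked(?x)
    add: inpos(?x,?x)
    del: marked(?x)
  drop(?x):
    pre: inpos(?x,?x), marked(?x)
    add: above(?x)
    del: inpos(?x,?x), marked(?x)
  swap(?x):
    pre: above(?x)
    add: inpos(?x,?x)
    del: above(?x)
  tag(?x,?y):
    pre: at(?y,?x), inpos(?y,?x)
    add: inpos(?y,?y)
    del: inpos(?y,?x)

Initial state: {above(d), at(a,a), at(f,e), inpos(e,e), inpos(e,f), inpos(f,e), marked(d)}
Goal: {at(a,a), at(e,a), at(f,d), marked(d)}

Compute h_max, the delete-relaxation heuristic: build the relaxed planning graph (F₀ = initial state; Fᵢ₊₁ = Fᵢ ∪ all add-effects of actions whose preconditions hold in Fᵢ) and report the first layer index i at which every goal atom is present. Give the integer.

2

F0 = init (7 atoms)
F1 = F0 ∪ {at(e,a), at(e,d), at(e,e), at(e,f), inpos(a,e), inpos(d,d), inpos(d,e), inpos(f,f)}  (15 atoms)
F2 = F1 ∪ {at(d,a), at(d,d), at(d,e), at(d,f), at(f,a), at(f,d), at(f,f), inpos(a,d), inpos(a,f), inpos(d,f), inpos(e,d), inpos(f,d)}  (27 atoms)
goal ⊆ F2  ⇒  h_max = 2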